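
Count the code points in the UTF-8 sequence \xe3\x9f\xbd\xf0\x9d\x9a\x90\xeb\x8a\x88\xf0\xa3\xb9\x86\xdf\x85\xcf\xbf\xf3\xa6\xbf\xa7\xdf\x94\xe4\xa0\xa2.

Byte at offset 0: 0xE3 = 11100011 → 3-byte char (#1). Advance 3.
Byte at offset 3: 0xF0 = 11110000 → 4-byte char (#2). Advance 4.
Byte at offset 7: 0xEB = 11101011 → 3-byte char (#3). Advance 3.
Byte at offset 10: 0xF0 = 11110000 → 4-byte char (#4). Advance 4.
Byte at offset 14: 0xDF = 11011111 → 2-byte char (#5). Advance 2.
Byte at offset 16: 0xCF = 11001111 → 2-byte char (#6). Advance 2.
Byte at offset 18: 0xF3 = 11110011 → 4-byte char (#7). Advance 4.
Byte at offset 22: 0xDF = 11011111 → 2-byte char (#8). Advance 2.
Byte at offset 24: 0xE4 = 11100100 → 3-byte char (#9). Advance 3.
Reached end at offset 27 after 9 code points.

9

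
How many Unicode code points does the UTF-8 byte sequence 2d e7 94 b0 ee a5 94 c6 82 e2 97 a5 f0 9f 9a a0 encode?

6

Byte at offset 0: 0x2D = 00101101 → 1-byte char (#1). Advance 1.
Byte at offset 1: 0xE7 = 11100111 → 3-byte char (#2). Advance 3.
Byte at offset 4: 0xEE = 11101110 → 3-byte char (#3). Advance 3.
Byte at offset 7: 0xC6 = 11000110 → 2-byte char (#4). Advance 2.
Byte at offset 9: 0xE2 = 11100010 → 3-byte char (#5). Advance 3.
Byte at offset 12: 0xF0 = 11110000 → 4-byte char (#6). Advance 4.
Reached end at offset 16 after 6 code points.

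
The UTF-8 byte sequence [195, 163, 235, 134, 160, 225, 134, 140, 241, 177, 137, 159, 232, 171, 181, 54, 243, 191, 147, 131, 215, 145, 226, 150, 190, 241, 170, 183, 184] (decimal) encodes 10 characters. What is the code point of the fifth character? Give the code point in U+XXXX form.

U+8AF5

Offset 0: leading byte 0xC3 = 11000011 → 2-byte char #1 = C3 A3.
Offset 2: leading byte 0xEB = 11101011 → 3-byte char #2 = EB 86 A0.
Offset 5: leading byte 0xE1 = 11100001 → 3-byte char #3 = E1 86 8C.
Offset 8: leading byte 0xF1 = 11110001 → 4-byte char #4 = F1 B1 89 9F.
Offset 12: leading byte 0xE8 = 11101000 → 3-byte char #5 = E8 AB B5.
Leading byte 0xE8 = 11101000 matches 1110xxxx → 3-byte sequence.
Byte 1: 0xE8 = 11101000, payload 1000 (4 bits).
Byte 2: 0xAB = 10101011 (10xxxxxx ✓), payload 101011.
Byte 3: 0xB5 = 10110101 (10xxxxxx ✓), payload 110101.
Concatenate: 1000101011110101 = 0x8AF5 (16 bits → U+8AF5).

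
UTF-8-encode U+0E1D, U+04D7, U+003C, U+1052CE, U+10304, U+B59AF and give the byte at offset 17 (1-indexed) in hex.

0xA6

1-indexed offset 17 is 0-indexed offset 16.
U+0E1D → 3-byte form E0 B8 9D at offsets 0–2.
U+04D7 → 2-byte form D3 97 at offsets 3–4.
U+003C → 1-byte form 3C at offsets 5–5.
U+1052CE → 4-byte form F4 85 8B 8E at offsets 6–9.
U+10304 → 4-byte form F0 90 8C 84 at offsets 10–13.
U+B59AF → 4-byte form F2 B5 A6 AF at offsets 14–17.
Offset 16 falls in char 6's range; it's byte 3 of F2 B5 A6 AF = 0xA6.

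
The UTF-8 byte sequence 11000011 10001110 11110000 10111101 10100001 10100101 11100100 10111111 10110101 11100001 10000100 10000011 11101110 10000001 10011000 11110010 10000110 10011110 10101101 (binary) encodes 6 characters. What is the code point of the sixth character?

Offset 0: leading byte 0xC3 = 11000011 → 2-byte char #1 = C3 8E.
Offset 2: leading byte 0xF0 = 11110000 → 4-byte char #2 = F0 BD A1 A5.
Offset 6: leading byte 0xE4 = 11100100 → 3-byte char #3 = E4 BF B5.
Offset 9: leading byte 0xE1 = 11100001 → 3-byte char #4 = E1 84 83.
Offset 12: leading byte 0xEE = 11101110 → 3-byte char #5 = EE 81 98.
Offset 15: leading byte 0xF2 = 11110010 → 4-byte char #6 = F2 86 9E AD.
Leading byte 0xF2 = 11110010 matches 11110xxx → 4-byte sequence.
Byte 1: 0xF2 = 11110010, payload 010 (3 bits).
Byte 2: 0x86 = 10000110 (10xxxxxx ✓), payload 000110.
Byte 3: 0x9E = 10011110 (10xxxxxx ✓), payload 011110.
Byte 4: 0xAD = 10101101 (10xxxxxx ✓), payload 101101.
Concatenate: 010000110011110101101 = 0x867AD (21 bits → U+867AD).

U+867AD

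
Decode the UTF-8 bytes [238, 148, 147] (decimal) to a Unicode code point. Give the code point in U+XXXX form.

U+E513

Leading byte 0xEE = 11101110 matches 1110xxxx → 3-byte sequence.
Byte 1: 0xEE = 11101110, payload 1110 (4 bits).
Byte 2: 0x94 = 10010100 (10xxxxxx ✓), payload 010100.
Byte 3: 0x93 = 10010011 (10xxxxxx ✓), payload 010011.
Concatenate: 1110010100010011 = 0xE513 (16 bits → U+E513).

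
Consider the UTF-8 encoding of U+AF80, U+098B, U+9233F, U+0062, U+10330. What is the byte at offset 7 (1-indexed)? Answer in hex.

1-indexed offset 7 is 0-indexed offset 6.
U+AF80 → 3-byte form EA BE 80 at offsets 0–2.
U+098B → 3-byte form E0 A6 8B at offsets 3–5.
U+9233F → 4-byte form F2 92 8C BF at offsets 6–9.
Offset 6 falls in char 3's range; it's byte 1 of F2 92 8C BF = 0xF2.

0xF2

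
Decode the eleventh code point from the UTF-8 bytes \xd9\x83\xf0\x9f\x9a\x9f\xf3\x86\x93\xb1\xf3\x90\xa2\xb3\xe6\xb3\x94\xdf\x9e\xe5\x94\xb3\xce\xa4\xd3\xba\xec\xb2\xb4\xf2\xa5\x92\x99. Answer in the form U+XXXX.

U+A5499

Offset 0: leading byte 0xD9 = 11011001 → 2-byte char #1 = D9 83.
Offset 2: leading byte 0xF0 = 11110000 → 4-byte char #2 = F0 9F 9A 9F.
Offset 6: leading byte 0xF3 = 11110011 → 4-byte char #3 = F3 86 93 B1.
Offset 10: leading byte 0xF3 = 11110011 → 4-byte char #4 = F3 90 A2 B3.
Offset 14: leading byte 0xE6 = 11100110 → 3-byte char #5 = E6 B3 94.
Offset 17: leading byte 0xDF = 11011111 → 2-byte char #6 = DF 9E.
Offset 19: leading byte 0xE5 = 11100101 → 3-byte char #7 = E5 94 B3.
Offset 22: leading byte 0xCE = 11001110 → 2-byte char #8 = CE A4.
Offset 24: leading byte 0xD3 = 11010011 → 2-byte char #9 = D3 BA.
Offset 26: leading byte 0xEC = 11101100 → 3-byte char #10 = EC B2 B4.
Offset 29: leading byte 0xF2 = 11110010 → 4-byte char #11 = F2 A5 92 99.
Leading byte 0xF2 = 11110010 matches 11110xxx → 4-byte sequence.
Byte 1: 0xF2 = 11110010, payload 010 (3 bits).
Byte 2: 0xA5 = 10100101 (10xxxxxx ✓), payload 100101.
Byte 3: 0x92 = 10010010 (10xxxxxx ✓), payload 010010.
Byte 4: 0x99 = 10011001 (10xxxxxx ✓), payload 011001.
Concatenate: 010100101010010011001 = 0xA5499 (21 bits → U+A5499).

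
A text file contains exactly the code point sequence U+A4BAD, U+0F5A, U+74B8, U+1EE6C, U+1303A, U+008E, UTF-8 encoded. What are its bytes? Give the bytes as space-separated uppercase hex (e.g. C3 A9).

U+A4BAD: 4-byte form → F2 A4 AE AD.
U+0F5A: 3-byte form → E0 BD 9A.
U+74B8: 3-byte form → E7 92 B8.
U+1EE6C: 4-byte form → F0 9E B9 AC.
U+1303A: 4-byte form → F0 93 80 BA.
U+008E: 2-byte form → C2 8E.
Concatenated (20 bytes): F2 A4 AE AD E0 BD 9A E7 92 B8 F0 9E B9 AC F0 93 80 BA C2 8E.

F2 A4 AE AD E0 BD 9A E7 92 B8 F0 9E B9 AC F0 93 80 BA C2 8E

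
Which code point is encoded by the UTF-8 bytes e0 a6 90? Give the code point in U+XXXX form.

Leading byte 0xE0 = 11100000 matches 1110xxxx → 3-byte sequence.
Byte 1: 0xE0 = 11100000, payload 0000 (4 bits).
Byte 2: 0xA6 = 10100110 (10xxxxxx ✓), payload 100110.
Byte 3: 0x90 = 10010000 (10xxxxxx ✓), payload 010000.
Concatenate: 0000100110010000 = 0x990 (16 bits → U+0990).

U+0990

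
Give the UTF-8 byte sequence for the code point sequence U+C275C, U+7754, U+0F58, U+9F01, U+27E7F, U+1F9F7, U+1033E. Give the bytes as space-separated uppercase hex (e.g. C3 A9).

F3 82 9D 9C E7 9D 94 E0 BD 98 E9 BC 81 F0 A7 B9 BF F0 9F A7 B7 F0 90 8C BE

U+C275C: 4-byte form → F3 82 9D 9C.
U+7754: 3-byte form → E7 9D 94.
U+0F58: 3-byte form → E0 BD 98.
U+9F01: 3-byte form → E9 BC 81.
U+27E7F: 4-byte form → F0 A7 B9 BF.
U+1F9F7: 4-byte form → F0 9F A7 B7.
U+1033E: 4-byte form → F0 90 8C BE.
Concatenated (25 bytes): F3 82 9D 9C E7 9D 94 E0 BD 98 E9 BC 81 F0 A7 B9 BF F0 9F A7 B7 F0 90 8C BE.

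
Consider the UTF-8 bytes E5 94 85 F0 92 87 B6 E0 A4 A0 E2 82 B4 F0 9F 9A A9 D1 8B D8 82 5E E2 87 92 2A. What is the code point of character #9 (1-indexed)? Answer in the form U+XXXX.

Offset 0: leading byte 0xE5 = 11100101 → 3-byte char #1 = E5 94 85.
Offset 3: leading byte 0xF0 = 11110000 → 4-byte char #2 = F0 92 87 B6.
Offset 7: leading byte 0xE0 = 11100000 → 3-byte char #3 = E0 A4 A0.
Offset 10: leading byte 0xE2 = 11100010 → 3-byte char #4 = E2 82 B4.
Offset 13: leading byte 0xF0 = 11110000 → 4-byte char #5 = F0 9F 9A A9.
Offset 17: leading byte 0xD1 = 11010001 → 2-byte char #6 = D1 8B.
Offset 19: leading byte 0xD8 = 11011000 → 2-byte char #7 = D8 82.
Offset 21: leading byte 0x5E = 01011110 → 1-byte char #8 = 5E.
Offset 22: leading byte 0xE2 = 11100010 → 3-byte char #9 = E2 87 92.
Leading byte 0xE2 = 11100010 matches 1110xxxx → 3-byte sequence.
Byte 1: 0xE2 = 11100010, payload 0010 (4 bits).
Byte 2: 0x87 = 10000111 (10xxxxxx ✓), payload 000111.
Byte 3: 0x92 = 10010010 (10xxxxxx ✓), payload 010010.
Concatenate: 0010000111010010 = 0x21D2 (16 bits → U+21D2).

U+21D2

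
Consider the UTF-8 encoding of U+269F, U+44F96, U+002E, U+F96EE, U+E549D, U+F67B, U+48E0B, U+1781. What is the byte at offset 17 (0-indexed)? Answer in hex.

0x99

U+269F → 3-byte form E2 9A 9F at offsets 0–2.
U+44F96 → 4-byte form F1 84 BE 96 at offsets 3–6.
U+002E → 1-byte form 2E at offsets 7–7.
U+F96EE → 4-byte form F3 B9 9B AE at offsets 8–11.
U+E549D → 4-byte form F3 A5 92 9D at offsets 12–15.
U+F67B → 3-byte form EF 99 BB at offsets 16–18.
Offset 17 falls in char 6's range; it's byte 2 of EF 99 BB = 0x99.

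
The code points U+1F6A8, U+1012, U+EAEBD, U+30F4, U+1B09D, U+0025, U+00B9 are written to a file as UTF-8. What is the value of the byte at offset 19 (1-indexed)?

0x25

1-indexed offset 19 is 0-indexed offset 18.
U+1F6A8 → 4-byte form F0 9F 9A A8 at offsets 0–3.
U+1012 → 3-byte form E1 80 92 at offsets 4–6.
U+EAEBD → 4-byte form F3 AA BA BD at offsets 7–10.
U+30F4 → 3-byte form E3 83 B4 at offsets 11–13.
U+1B09D → 4-byte form F0 9B 82 9D at offsets 14–17.
U+0025 → 1-byte form 25 at offsets 18–18.
Offset 18 falls in char 6's range; it's byte 1 of 25 = 0x25.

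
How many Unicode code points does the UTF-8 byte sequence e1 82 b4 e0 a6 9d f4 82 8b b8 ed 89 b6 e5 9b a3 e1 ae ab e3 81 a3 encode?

7

Byte at offset 0: 0xE1 = 11100001 → 3-byte char (#1). Advance 3.
Byte at offset 3: 0xE0 = 11100000 → 3-byte char (#2). Advance 3.
Byte at offset 6: 0xF4 = 11110100 → 4-byte char (#3). Advance 4.
Byte at offset 10: 0xED = 11101101 → 3-byte char (#4). Advance 3.
Byte at offset 13: 0xE5 = 11100101 → 3-byte char (#5). Advance 3.
Byte at offset 16: 0xE1 = 11100001 → 3-byte char (#6). Advance 3.
Byte at offset 19: 0xE3 = 11100011 → 3-byte char (#7). Advance 3.
Reached end at offset 22 after 7 code points.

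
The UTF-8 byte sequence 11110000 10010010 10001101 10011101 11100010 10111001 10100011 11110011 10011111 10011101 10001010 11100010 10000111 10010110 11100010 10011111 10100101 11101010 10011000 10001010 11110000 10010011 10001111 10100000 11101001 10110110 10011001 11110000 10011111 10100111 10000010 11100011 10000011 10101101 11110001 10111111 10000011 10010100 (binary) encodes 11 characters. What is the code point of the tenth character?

U+30ED

Offset 0: leading byte 0xF0 = 11110000 → 4-byte char #1 = F0 92 8D 9D.
Offset 4: leading byte 0xE2 = 11100010 → 3-byte char #2 = E2 B9 A3.
Offset 7: leading byte 0xF3 = 11110011 → 4-byte char #3 = F3 9F 9D 8A.
Offset 11: leading byte 0xE2 = 11100010 → 3-byte char #4 = E2 87 96.
Offset 14: leading byte 0xE2 = 11100010 → 3-byte char #5 = E2 9F A5.
Offset 17: leading byte 0xEA = 11101010 → 3-byte char #6 = EA 98 8A.
Offset 20: leading byte 0xF0 = 11110000 → 4-byte char #7 = F0 93 8F A0.
Offset 24: leading byte 0xE9 = 11101001 → 3-byte char #8 = E9 B6 99.
Offset 27: leading byte 0xF0 = 11110000 → 4-byte char #9 = F0 9F A7 82.
Offset 31: leading byte 0xE3 = 11100011 → 3-byte char #10 = E3 83 AD.
Leading byte 0xE3 = 11100011 matches 1110xxxx → 3-byte sequence.
Byte 1: 0xE3 = 11100011, payload 0011 (4 bits).
Byte 2: 0x83 = 10000011 (10xxxxxx ✓), payload 000011.
Byte 3: 0xAD = 10101101 (10xxxxxx ✓), payload 101101.
Concatenate: 0011000011101101 = 0x30ED (16 bits → U+30ED).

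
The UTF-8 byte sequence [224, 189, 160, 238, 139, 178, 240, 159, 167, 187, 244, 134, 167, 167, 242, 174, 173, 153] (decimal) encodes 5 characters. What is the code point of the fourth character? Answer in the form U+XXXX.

U+1069E7

Offset 0: leading byte 0xE0 = 11100000 → 3-byte char #1 = E0 BD A0.
Offset 3: leading byte 0xEE = 11101110 → 3-byte char #2 = EE 8B B2.
Offset 6: leading byte 0xF0 = 11110000 → 4-byte char #3 = F0 9F A7 BB.
Offset 10: leading byte 0xF4 = 11110100 → 4-byte char #4 = F4 86 A7 A7.
Leading byte 0xF4 = 11110100 matches 11110xxx → 4-byte sequence.
Byte 1: 0xF4 = 11110100, payload 100 (3 bits).
Byte 2: 0x86 = 10000110 (10xxxxxx ✓), payload 000110.
Byte 3: 0xA7 = 10100111 (10xxxxxx ✓), payload 100111.
Byte 4: 0xA7 = 10100111 (10xxxxxx ✓), payload 100111.
Concatenate: 100000110100111100111 = 0x1069E7 (21 bits → U+1069E7).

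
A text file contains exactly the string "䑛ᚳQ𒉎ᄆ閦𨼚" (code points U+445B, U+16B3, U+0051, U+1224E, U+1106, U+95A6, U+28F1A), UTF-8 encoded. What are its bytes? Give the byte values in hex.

U+445B: 3-byte form → E4 91 9B.
U+16B3: 3-byte form → E1 9A B3.
U+0051: 1-byte form → 51.
U+1224E: 4-byte form → F0 92 89 8E.
U+1106: 3-byte form → E1 84 86.
U+95A6: 3-byte form → E9 96 A6.
U+28F1A: 4-byte form → F0 A8 BC 9A.
Concatenated (21 bytes): E4 91 9B E1 9A B3 51 F0 92 89 8E E1 84 86 E9 96 A6 F0 A8 BC 9A.

E4 91 9B E1 9A B3 51 F0 92 89 8E E1 84 86 E9 96 A6 F0 A8 BC 9A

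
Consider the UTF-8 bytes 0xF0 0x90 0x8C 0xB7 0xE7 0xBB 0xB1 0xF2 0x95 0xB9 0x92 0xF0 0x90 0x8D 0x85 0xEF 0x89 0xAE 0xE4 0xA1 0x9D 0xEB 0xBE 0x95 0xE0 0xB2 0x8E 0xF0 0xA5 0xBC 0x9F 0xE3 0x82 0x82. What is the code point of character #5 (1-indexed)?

U+F26E

Offset 0: leading byte 0xF0 = 11110000 → 4-byte char #1 = F0 90 8C B7.
Offset 4: leading byte 0xE7 = 11100111 → 3-byte char #2 = E7 BB B1.
Offset 7: leading byte 0xF2 = 11110010 → 4-byte char #3 = F2 95 B9 92.
Offset 11: leading byte 0xF0 = 11110000 → 4-byte char #4 = F0 90 8D 85.
Offset 15: leading byte 0xEF = 11101111 → 3-byte char #5 = EF 89 AE.
Leading byte 0xEF = 11101111 matches 1110xxxx → 3-byte sequence.
Byte 1: 0xEF = 11101111, payload 1111 (4 bits).
Byte 2: 0x89 = 10001001 (10xxxxxx ✓), payload 001001.
Byte 3: 0xAE = 10101110 (10xxxxxx ✓), payload 101110.
Concatenate: 1111001001101110 = 0xF26E (16 bits → U+F26E).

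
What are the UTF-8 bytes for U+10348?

U+10348 = 0x10348 = 66376 decimal. In range U+10000–U+10FFFF → 4-byte form: 11110xxx 10xxxxxx 10xxxxxx 10xxxxxx.
Binary (21 bits): 000010000001101001000.
Split 3+6+6+6: 000 | 010000 | 001101 | 001000.
Byte 1: 11110000 = 0xF0.
Byte 2: 10010000 = 0x90.
Byte 3: 10001101 = 0x8D.
Byte 4: 10001000 = 0x88.

F0 90 8D 88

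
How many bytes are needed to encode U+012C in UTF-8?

U+012C = 0x12C. UTF-8 uses 1 byte below 0x80, 2 below 0x800, 3 below 0x10000, 4 up to 0x10FFFF. 0x12C is in U+0080–U+07FF → 2 bytes.

2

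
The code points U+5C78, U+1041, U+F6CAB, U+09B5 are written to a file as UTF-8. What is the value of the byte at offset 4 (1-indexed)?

1-indexed offset 4 is 0-indexed offset 3.
U+5C78 → 3-byte form E5 B1 B8 at offsets 0–2.
U+1041 → 3-byte form E1 81 81 at offsets 3–5.
Offset 3 falls in char 2's range; it's byte 1 of E1 81 81 = 0xE1.

0xE1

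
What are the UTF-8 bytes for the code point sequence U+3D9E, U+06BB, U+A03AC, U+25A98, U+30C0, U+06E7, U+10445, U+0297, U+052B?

E3 B6 9E DA BB F2 A0 8E AC F0 A5 AA 98 E3 83 80 DB A7 F0 90 91 85 CA 97 D4 AB

U+3D9E: 3-byte form → E3 B6 9E.
U+06BB: 2-byte form → DA BB.
U+A03AC: 4-byte form → F2 A0 8E AC.
U+25A98: 4-byte form → F0 A5 AA 98.
U+30C0: 3-byte form → E3 83 80.
U+06E7: 2-byte form → DB A7.
U+10445: 4-byte form → F0 90 91 85.
U+0297: 2-byte form → CA 97.
U+052B: 2-byte form → D4 AB.
Concatenated (26 bytes): E3 B6 9E DA BB F2 A0 8E AC F0 A5 AA 98 E3 83 80 DB A7 F0 90 91 85 CA 97 D4 AB.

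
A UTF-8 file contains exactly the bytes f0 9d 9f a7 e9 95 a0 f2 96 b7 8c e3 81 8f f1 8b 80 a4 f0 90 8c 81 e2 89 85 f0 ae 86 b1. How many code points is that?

Byte at offset 0: 0xF0 = 11110000 → 4-byte char (#1). Advance 4.
Byte at offset 4: 0xE9 = 11101001 → 3-byte char (#2). Advance 3.
Byte at offset 7: 0xF2 = 11110010 → 4-byte char (#3). Advance 4.
Byte at offset 11: 0xE3 = 11100011 → 3-byte char (#4). Advance 3.
Byte at offset 14: 0xF1 = 11110001 → 4-byte char (#5). Advance 4.
Byte at offset 18: 0xF0 = 11110000 → 4-byte char (#6). Advance 4.
Byte at offset 22: 0xE2 = 11100010 → 3-byte char (#7). Advance 3.
Byte at offset 25: 0xF0 = 11110000 → 4-byte char (#8). Advance 4.
Reached end at offset 29 after 8 code points.

8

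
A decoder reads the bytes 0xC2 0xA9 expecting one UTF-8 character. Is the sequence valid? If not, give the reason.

Leading byte 0xC2 = 11000010 → 2-byte form.
Continuation bytes 0xA9=10101001 all match 10xxxxxx.
Decoded value 0xA9 is ≥ 0x80 (shortest form) and not a surrogate.

valid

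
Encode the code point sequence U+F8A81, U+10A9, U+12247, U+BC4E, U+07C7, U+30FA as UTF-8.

F3 B8 AA 81 E1 82 A9 F0 92 89 87 EB B1 8E DF 87 E3 83 BA

U+F8A81: 4-byte form → F3 B8 AA 81.
U+10A9: 3-byte form → E1 82 A9.
U+12247: 4-byte form → F0 92 89 87.
U+BC4E: 3-byte form → EB B1 8E.
U+07C7: 2-byte form → DF 87.
U+30FA: 3-byte form → E3 83 BA.
Concatenated (19 bytes): F3 B8 AA 81 E1 82 A9 F0 92 89 87 EB B1 8E DF 87 E3 83 BA.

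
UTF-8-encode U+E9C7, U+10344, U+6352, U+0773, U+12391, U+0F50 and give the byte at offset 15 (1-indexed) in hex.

1-indexed offset 15 is 0-indexed offset 14.
U+E9C7 → 3-byte form EE A7 87 at offsets 0–2.
U+10344 → 4-byte form F0 90 8D 84 at offsets 3–6.
U+6352 → 3-byte form E6 8D 92 at offsets 7–9.
U+0773 → 2-byte form DD B3 at offsets 10–11.
U+12391 → 4-byte form F0 92 8E 91 at offsets 12–15.
Offset 14 falls in char 5's range; it's byte 3 of F0 92 8E 91 = 0x8E.

0x8E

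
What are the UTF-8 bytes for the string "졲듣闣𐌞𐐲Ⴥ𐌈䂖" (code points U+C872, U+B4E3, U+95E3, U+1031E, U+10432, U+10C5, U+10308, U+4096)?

U+C872: 3-byte form → EC A1 B2.
U+B4E3: 3-byte form → EB 93 A3.
U+95E3: 3-byte form → E9 97 A3.
U+1031E: 4-byte form → F0 90 8C 9E.
U+10432: 4-byte form → F0 90 90 B2.
U+10C5: 3-byte form → E1 83 85.
U+10308: 4-byte form → F0 90 8C 88.
U+4096: 3-byte form → E4 82 96.
Concatenated (27 bytes): EC A1 B2 EB 93 A3 E9 97 A3 F0 90 8C 9E F0 90 90 B2 E1 83 85 F0 90 8C 88 E4 82 96.

EC A1 B2 EB 93 A3 E9 97 A3 F0 90 8C 9E F0 90 90 B2 E1 83 85 F0 90 8C 88 E4 82 96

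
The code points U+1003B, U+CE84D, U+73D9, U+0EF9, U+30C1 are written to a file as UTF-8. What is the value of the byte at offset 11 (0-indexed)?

0xE0

U+1003B → 4-byte form F0 90 80 BB at offsets 0–3.
U+CE84D → 4-byte form F3 8E A1 8D at offsets 4–7.
U+73D9 → 3-byte form E7 8F 99 at offsets 8–10.
U+0EF9 → 3-byte form E0 BB B9 at offsets 11–13.
Offset 11 falls in char 4's range; it's byte 1 of E0 BB B9 = 0xE0.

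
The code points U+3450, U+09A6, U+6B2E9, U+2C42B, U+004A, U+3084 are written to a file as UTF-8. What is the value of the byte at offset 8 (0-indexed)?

U+3450 → 3-byte form E3 91 90 at offsets 0–2.
U+09A6 → 3-byte form E0 A6 A6 at offsets 3–5.
U+6B2E9 → 4-byte form F1 AB 8B A9 at offsets 6–9.
Offset 8 falls in char 3's range; it's byte 3 of F1 AB 8B A9 = 0x8B.

0x8B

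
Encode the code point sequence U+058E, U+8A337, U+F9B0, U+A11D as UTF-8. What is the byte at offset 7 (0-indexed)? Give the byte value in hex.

0xA6

U+058E → 2-byte form D6 8E at offsets 0–1.
U+8A337 → 4-byte form F2 8A 8C B7 at offsets 2–5.
U+F9B0 → 3-byte form EF A6 B0 at offsets 6–8.
Offset 7 falls in char 3's range; it's byte 2 of EF A6 B0 = 0xA6.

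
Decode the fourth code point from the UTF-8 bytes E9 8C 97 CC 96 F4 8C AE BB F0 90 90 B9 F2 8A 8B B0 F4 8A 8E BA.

U+10439

Offset 0: leading byte 0xE9 = 11101001 → 3-byte char #1 = E9 8C 97.
Offset 3: leading byte 0xCC = 11001100 → 2-byte char #2 = CC 96.
Offset 5: leading byte 0xF4 = 11110100 → 4-byte char #3 = F4 8C AE BB.
Offset 9: leading byte 0xF0 = 11110000 → 4-byte char #4 = F0 90 90 B9.
Leading byte 0xF0 = 11110000 matches 11110xxx → 4-byte sequence.
Byte 1: 0xF0 = 11110000, payload 000 (3 bits).
Byte 2: 0x90 = 10010000 (10xxxxxx ✓), payload 010000.
Byte 3: 0x90 = 10010000 (10xxxxxx ✓), payload 010000.
Byte 4: 0xB9 = 10111001 (10xxxxxx ✓), payload 111001.
Concatenate: 000010000010000111001 = 0x10439 (21 bits → U+10439).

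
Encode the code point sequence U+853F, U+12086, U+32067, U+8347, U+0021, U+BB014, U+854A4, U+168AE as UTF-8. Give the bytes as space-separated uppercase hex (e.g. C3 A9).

U+853F: 3-byte form → E8 94 BF.
U+12086: 4-byte form → F0 92 82 86.
U+32067: 4-byte form → F0 B2 81 A7.
U+8347: 3-byte form → E8 8D 87.
U+0021: 1-byte form → 21.
U+BB014: 4-byte form → F2 BB 80 94.
U+854A4: 4-byte form → F2 85 92 A4.
U+168AE: 4-byte form → F0 96 A2 AE.
Concatenated (27 bytes): E8 94 BF F0 92 82 86 F0 B2 81 A7 E8 8D 87 21 F2 BB 80 94 F2 85 92 A4 F0 96 A2 AE.

E8 94 BF F0 92 82 86 F0 B2 81 A7 E8 8D 87 21 F2 BB 80 94 F2 85 92 A4 F0 96 A2 AE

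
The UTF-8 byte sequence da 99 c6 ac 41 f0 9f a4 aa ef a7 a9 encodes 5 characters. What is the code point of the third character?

U+0041

Offset 0: leading byte 0xDA = 11011010 → 2-byte char #1 = DA 99.
Offset 2: leading byte 0xC6 = 11000110 → 2-byte char #2 = C6 AC.
Offset 4: leading byte 0x41 = 01000001 → 1-byte char #3 = 41.
Leading byte 0x41 = 01000001 matches 0xxxxxxx → 1-byte sequence.
Byte 1: 0x41 = 01000001, payload 1000001 (7 bits).
Concatenate: 1000001 = 0x41 (7 bits → U+0041).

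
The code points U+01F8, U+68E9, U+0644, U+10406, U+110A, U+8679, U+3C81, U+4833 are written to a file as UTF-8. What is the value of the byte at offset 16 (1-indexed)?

1-indexed offset 16 is 0-indexed offset 15.
U+01F8 → 2-byte form C7 B8 at offsets 0–1.
U+68E9 → 3-byte form E6 A3 A9 at offsets 2–4.
U+0644 → 2-byte form D9 84 at offsets 5–6.
U+10406 → 4-byte form F0 90 90 86 at offsets 7–10.
U+110A → 3-byte form E1 84 8A at offsets 11–13.
U+8679 → 3-byte form E8 99 B9 at offsets 14–16.
Offset 15 falls in char 6's range; it's byte 2 of E8 99 B9 = 0x99.

0x99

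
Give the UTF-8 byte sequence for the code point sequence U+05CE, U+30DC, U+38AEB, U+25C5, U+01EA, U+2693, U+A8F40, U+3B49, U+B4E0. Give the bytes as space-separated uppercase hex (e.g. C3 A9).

U+05CE: 2-byte form → D7 8E.
U+30DC: 3-byte form → E3 83 9C.
U+38AEB: 4-byte form → F0 B8 AB AB.
U+25C5: 3-byte form → E2 97 85.
U+01EA: 2-byte form → C7 AA.
U+2693: 3-byte form → E2 9A 93.
U+A8F40: 4-byte form → F2 A8 BD 80.
U+3B49: 3-byte form → E3 AD 89.
U+B4E0: 3-byte form → EB 93 A0.
Concatenated (27 bytes): D7 8E E3 83 9C F0 B8 AB AB E2 97 85 C7 AA E2 9A 93 F2 A8 BD 80 E3 AD 89 EB 93 A0.

D7 8E E3 83 9C F0 B8 AB AB E2 97 85 C7 AA E2 9A 93 F2 A8 BD 80 E3 AD 89 EB 93 A0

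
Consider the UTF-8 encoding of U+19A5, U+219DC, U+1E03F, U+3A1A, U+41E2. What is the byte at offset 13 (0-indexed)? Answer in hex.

0x9A

U+19A5 → 3-byte form E1 A6 A5 at offsets 0–2.
U+219DC → 4-byte form F0 A1 A7 9C at offsets 3–6.
U+1E03F → 4-byte form F0 9E 80 BF at offsets 7–10.
U+3A1A → 3-byte form E3 A8 9A at offsets 11–13.
Offset 13 falls in char 4's range; it's byte 3 of E3 A8 9A = 0x9A.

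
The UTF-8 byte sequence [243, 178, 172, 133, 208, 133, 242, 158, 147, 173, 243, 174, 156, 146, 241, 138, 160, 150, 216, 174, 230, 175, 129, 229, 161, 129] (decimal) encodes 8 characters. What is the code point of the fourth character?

Offset 0: leading byte 0xF3 = 11110011 → 4-byte char #1 = F3 B2 AC 85.
Offset 4: leading byte 0xD0 = 11010000 → 2-byte char #2 = D0 85.
Offset 6: leading byte 0xF2 = 11110010 → 4-byte char #3 = F2 9E 93 AD.
Offset 10: leading byte 0xF3 = 11110011 → 4-byte char #4 = F3 AE 9C 92.
Leading byte 0xF3 = 11110011 matches 11110xxx → 4-byte sequence.
Byte 1: 0xF3 = 11110011, payload 011 (3 bits).
Byte 2: 0xAE = 10101110 (10xxxxxx ✓), payload 101110.
Byte 3: 0x9C = 10011100 (10xxxxxx ✓), payload 011100.
Byte 4: 0x92 = 10010010 (10xxxxxx ✓), payload 010010.
Concatenate: 011101110011100010010 = 0xEE712 (21 bits → U+EE712).

U+EE712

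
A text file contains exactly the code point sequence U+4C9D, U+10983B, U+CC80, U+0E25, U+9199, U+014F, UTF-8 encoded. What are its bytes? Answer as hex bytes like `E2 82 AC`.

U+4C9D: 3-byte form → E4 B2 9D.
U+10983B: 4-byte form → F4 89 A0 BB.
U+CC80: 3-byte form → EC B2 80.
U+0E25: 3-byte form → E0 B8 A5.
U+9199: 3-byte form → E9 86 99.
U+014F: 2-byte form → C5 8F.
Concatenated (18 bytes): E4 B2 9D F4 89 A0 BB EC B2 80 E0 B8 A5 E9 86 99 C5 8F.

E4 B2 9D F4 89 A0 BB EC B2 80 E0 B8 A5 E9 86 99 C5 8F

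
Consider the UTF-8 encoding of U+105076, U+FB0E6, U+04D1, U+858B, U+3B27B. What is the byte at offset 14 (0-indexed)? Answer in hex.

U+105076 → 4-byte form F4 85 81 B6 at offsets 0–3.
U+FB0E6 → 4-byte form F3 BB 83 A6 at offsets 4–7.
U+04D1 → 2-byte form D3 91 at offsets 8–9.
U+858B → 3-byte form E8 96 8B at offsets 10–12.
U+3B27B → 4-byte form F0 BB 89 BB at offsets 13–16.
Offset 14 falls in char 5's range; it's byte 2 of F0 BB 89 BB = 0xBB.

0xBB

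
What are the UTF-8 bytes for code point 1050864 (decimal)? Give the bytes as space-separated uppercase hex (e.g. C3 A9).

F4 80 A3 B0

U+1008F0 = 0x1008F0 = 1050864 decimal. In range U+10000–U+10FFFF → 4-byte form: 11110xxx 10xxxxxx 10xxxxxx 10xxxxxx.
Binary (21 bits): 100000000100011110000.
Split 3+6+6+6: 100 | 000000 | 100011 | 110000.
Byte 1: 11110100 = 0xF4.
Byte 2: 10000000 = 0x80.
Byte 3: 10100011 = 0xA3.
Byte 4: 10110000 = 0xB0.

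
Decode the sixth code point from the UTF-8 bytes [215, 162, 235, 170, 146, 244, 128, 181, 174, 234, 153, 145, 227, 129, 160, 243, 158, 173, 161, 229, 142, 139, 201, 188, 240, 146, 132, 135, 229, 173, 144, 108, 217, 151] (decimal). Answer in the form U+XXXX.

U+DEB61

Offset 0: leading byte 0xD7 = 11010111 → 2-byte char #1 = D7 A2.
Offset 2: leading byte 0xEB = 11101011 → 3-byte char #2 = EB AA 92.
Offset 5: leading byte 0xF4 = 11110100 → 4-byte char #3 = F4 80 B5 AE.
Offset 9: leading byte 0xEA = 11101010 → 3-byte char #4 = EA 99 91.
Offset 12: leading byte 0xE3 = 11100011 → 3-byte char #5 = E3 81 A0.
Offset 15: leading byte 0xF3 = 11110011 → 4-byte char #6 = F3 9E AD A1.
Leading byte 0xF3 = 11110011 matches 11110xxx → 4-byte sequence.
Byte 1: 0xF3 = 11110011, payload 011 (3 bits).
Byte 2: 0x9E = 10011110 (10xxxxxx ✓), payload 011110.
Byte 3: 0xAD = 10101101 (10xxxxxx ✓), payload 101101.
Byte 4: 0xA1 = 10100001 (10xxxxxx ✓), payload 100001.
Concatenate: 011011110101101100001 = 0xDEB61 (21 bits → U+DEB61).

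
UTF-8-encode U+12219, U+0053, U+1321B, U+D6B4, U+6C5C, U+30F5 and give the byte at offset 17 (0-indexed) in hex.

0xB5

U+12219 → 4-byte form F0 92 88 99 at offsets 0–3.
U+0053 → 1-byte form 53 at offsets 4–4.
U+1321B → 4-byte form F0 93 88 9B at offsets 5–8.
U+D6B4 → 3-byte form ED 9A B4 at offsets 9–11.
U+6C5C → 3-byte form E6 B1 9C at offsets 12–14.
U+30F5 → 3-byte form E3 83 B5 at offsets 15–17.
Offset 17 falls in char 6's range; it's byte 3 of E3 83 B5 = 0xB5.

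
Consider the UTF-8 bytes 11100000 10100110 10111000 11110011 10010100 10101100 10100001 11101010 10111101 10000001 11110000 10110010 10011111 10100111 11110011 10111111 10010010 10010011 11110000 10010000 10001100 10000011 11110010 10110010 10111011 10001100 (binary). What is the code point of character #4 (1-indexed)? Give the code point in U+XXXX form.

Offset 0: leading byte 0xE0 = 11100000 → 3-byte char #1 = E0 A6 B8.
Offset 3: leading byte 0xF3 = 11110011 → 4-byte char #2 = F3 94 AC A1.
Offset 7: leading byte 0xEA = 11101010 → 3-byte char #3 = EA BD 81.
Offset 10: leading byte 0xF0 = 11110000 → 4-byte char #4 = F0 B2 9F A7.
Leading byte 0xF0 = 11110000 matches 11110xxx → 4-byte sequence.
Byte 1: 0xF0 = 11110000, payload 000 (3 bits).
Byte 2: 0xB2 = 10110010 (10xxxxxx ✓), payload 110010.
Byte 3: 0x9F = 10011111 (10xxxxxx ✓), payload 011111.
Byte 4: 0xA7 = 10100111 (10xxxxxx ✓), payload 100111.
Concatenate: 000110010011111100111 = 0x327E7 (21 bits → U+327E7).

U+327E7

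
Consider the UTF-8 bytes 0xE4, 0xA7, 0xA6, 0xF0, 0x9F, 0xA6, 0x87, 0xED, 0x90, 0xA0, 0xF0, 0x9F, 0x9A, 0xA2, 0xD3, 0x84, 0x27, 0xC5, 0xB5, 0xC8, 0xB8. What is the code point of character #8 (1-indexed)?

U+0238

Offset 0: leading byte 0xE4 = 11100100 → 3-byte char #1 = E4 A7 A6.
Offset 3: leading byte 0xF0 = 11110000 → 4-byte char #2 = F0 9F A6 87.
Offset 7: leading byte 0xED = 11101101 → 3-byte char #3 = ED 90 A0.
Offset 10: leading byte 0xF0 = 11110000 → 4-byte char #4 = F0 9F 9A A2.
Offset 14: leading byte 0xD3 = 11010011 → 2-byte char #5 = D3 84.
Offset 16: leading byte 0x27 = 00100111 → 1-byte char #6 = 27.
Offset 17: leading byte 0xC5 = 11000101 → 2-byte char #7 = C5 B5.
Offset 19: leading byte 0xC8 = 11001000 → 2-byte char #8 = C8 B8.
Leading byte 0xC8 = 11001000 matches 110xxxxx → 2-byte sequence.
Byte 1: 0xC8 = 11001000, payload 01000 (5 bits).
Byte 2: 0xB8 = 10111000 (10xxxxxx ✓), payload 111000.
Concatenate: 01000111000 = 0x238 (11 bits → U+0238).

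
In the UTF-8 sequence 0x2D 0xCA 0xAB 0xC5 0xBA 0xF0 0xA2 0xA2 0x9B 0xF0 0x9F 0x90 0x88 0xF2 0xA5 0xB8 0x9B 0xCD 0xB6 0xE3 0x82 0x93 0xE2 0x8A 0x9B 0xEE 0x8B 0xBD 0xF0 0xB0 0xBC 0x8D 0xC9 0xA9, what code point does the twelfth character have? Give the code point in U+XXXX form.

Offset 0: leading byte 0x2D = 00101101 → 1-byte char #1 = 2D.
Offset 1: leading byte 0xCA = 11001010 → 2-byte char #2 = CA AB.
Offset 3: leading byte 0xC5 = 11000101 → 2-byte char #3 = C5 BA.
Offset 5: leading byte 0xF0 = 11110000 → 4-byte char #4 = F0 A2 A2 9B.
Offset 9: leading byte 0xF0 = 11110000 → 4-byte char #5 = F0 9F 90 88.
Offset 13: leading byte 0xF2 = 11110010 → 4-byte char #6 = F2 A5 B8 9B.
Offset 17: leading byte 0xCD = 11001101 → 2-byte char #7 = CD B6.
Offset 19: leading byte 0xE3 = 11100011 → 3-byte char #8 = E3 82 93.
Offset 22: leading byte 0xE2 = 11100010 → 3-byte char #9 = E2 8A 9B.
Offset 25: leading byte 0xEE = 11101110 → 3-byte char #10 = EE 8B BD.
Offset 28: leading byte 0xF0 = 11110000 → 4-byte char #11 = F0 B0 BC 8D.
Offset 32: leading byte 0xC9 = 11001001 → 2-byte char #12 = C9 A9.
Leading byte 0xC9 = 11001001 matches 110xxxxx → 2-byte sequence.
Byte 1: 0xC9 = 11001001, payload 01001 (5 bits).
Byte 2: 0xA9 = 10101001 (10xxxxxx ✓), payload 101001.
Concatenate: 01001101001 = 0x269 (11 bits → U+0269).

U+0269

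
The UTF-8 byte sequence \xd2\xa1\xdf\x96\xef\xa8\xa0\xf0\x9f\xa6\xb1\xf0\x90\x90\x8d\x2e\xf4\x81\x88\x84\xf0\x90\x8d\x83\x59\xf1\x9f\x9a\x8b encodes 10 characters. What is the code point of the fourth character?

Offset 0: leading byte 0xD2 = 11010010 → 2-byte char #1 = D2 A1.
Offset 2: leading byte 0xDF = 11011111 → 2-byte char #2 = DF 96.
Offset 4: leading byte 0xEF = 11101111 → 3-byte char #3 = EF A8 A0.
Offset 7: leading byte 0xF0 = 11110000 → 4-byte char #4 = F0 9F A6 B1.
Leading byte 0xF0 = 11110000 matches 11110xxx → 4-byte sequence.
Byte 1: 0xF0 = 11110000, payload 000 (3 bits).
Byte 2: 0x9F = 10011111 (10xxxxxx ✓), payload 011111.
Byte 3: 0xA6 = 10100110 (10xxxxxx ✓), payload 100110.
Byte 4: 0xB1 = 10110001 (10xxxxxx ✓), payload 110001.
Concatenate: 000011111100110110001 = 0x1F9B1 (21 bits → U+1F9B1).

U+1F9B1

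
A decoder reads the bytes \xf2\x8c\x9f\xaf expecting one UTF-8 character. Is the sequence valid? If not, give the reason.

valid

Leading byte 0xF2 = 11110010 → 4-byte form.
Continuation bytes 0x8C=10001100, 0x9F=10011111, 0xAF=10101111 all match 10xxxxxx.
Decoded value 0x8C7EF is ≥ 0x10000 (shortest form) and not a surrogate.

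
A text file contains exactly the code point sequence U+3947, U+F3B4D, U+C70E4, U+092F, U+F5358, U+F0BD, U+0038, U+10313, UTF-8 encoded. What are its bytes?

U+3947: 3-byte form → E3 A5 87.
U+F3B4D: 4-byte form → F3 B3 AD 8D.
U+C70E4: 4-byte form → F3 87 83 A4.
U+092F: 3-byte form → E0 A4 AF.
U+F5358: 4-byte form → F3 B5 8D 98.
U+F0BD: 3-byte form → EF 82 BD.
U+0038: 1-byte form → 38.
U+10313: 4-byte form → F0 90 8C 93.
Concatenated (26 bytes): E3 A5 87 F3 B3 AD 8D F3 87 83 A4 E0 A4 AF F3 B5 8D 98 EF 82 BD 38 F0 90 8C 93.

E3 A5 87 F3 B3 AD 8D F3 87 83 A4 E0 A4 AF F3 B5 8D 98 EF 82 BD 38 F0 90 8C 93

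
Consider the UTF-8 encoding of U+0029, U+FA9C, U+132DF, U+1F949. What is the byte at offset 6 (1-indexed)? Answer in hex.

1-indexed offset 6 is 0-indexed offset 5.
U+0029 → 1-byte form 29 at offsets 0–0.
U+FA9C → 3-byte form EF AA 9C at offsets 1–3.
U+132DF → 4-byte form F0 93 8B 9F at offsets 4–7.
Offset 5 falls in char 3's range; it's byte 2 of F0 93 8B 9F = 0x93.

0x93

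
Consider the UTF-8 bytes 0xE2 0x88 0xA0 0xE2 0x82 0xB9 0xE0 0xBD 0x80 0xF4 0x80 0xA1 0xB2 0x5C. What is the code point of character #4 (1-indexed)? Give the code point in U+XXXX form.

U+100872

Offset 0: leading byte 0xE2 = 11100010 → 3-byte char #1 = E2 88 A0.
Offset 3: leading byte 0xE2 = 11100010 → 3-byte char #2 = E2 82 B9.
Offset 6: leading byte 0xE0 = 11100000 → 3-byte char #3 = E0 BD 80.
Offset 9: leading byte 0xF4 = 11110100 → 4-byte char #4 = F4 80 A1 B2.
Leading byte 0xF4 = 11110100 matches 11110xxx → 4-byte sequence.
Byte 1: 0xF4 = 11110100, payload 100 (3 bits).
Byte 2: 0x80 = 10000000 (10xxxxxx ✓), payload 000000.
Byte 3: 0xA1 = 10100001 (10xxxxxx ✓), payload 100001.
Byte 4: 0xB2 = 10110010 (10xxxxxx ✓), payload 110010.
Concatenate: 100000000100001110010 = 0x100872 (21 bits → U+100872).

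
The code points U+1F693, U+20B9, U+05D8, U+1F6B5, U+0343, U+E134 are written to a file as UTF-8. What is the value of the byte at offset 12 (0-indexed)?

0xB5

U+1F693 → 4-byte form F0 9F 9A 93 at offsets 0–3.
U+20B9 → 3-byte form E2 82 B9 at offsets 4–6.
U+05D8 → 2-byte form D7 98 at offsets 7–8.
U+1F6B5 → 4-byte form F0 9F 9A B5 at offsets 9–12.
Offset 12 falls in char 4's range; it's byte 4 of F0 9F 9A B5 = 0xB5.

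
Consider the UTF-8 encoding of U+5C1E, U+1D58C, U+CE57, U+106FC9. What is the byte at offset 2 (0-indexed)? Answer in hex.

0x9E

U+5C1E → 3-byte form E5 B0 9E at offsets 0–2.
Offset 2 falls in char 1's range; it's byte 3 of E5 B0 9E = 0x9E.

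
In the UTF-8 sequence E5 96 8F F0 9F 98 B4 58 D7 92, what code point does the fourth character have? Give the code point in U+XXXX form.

U+05D2

Offset 0: leading byte 0xE5 = 11100101 → 3-byte char #1 = E5 96 8F.
Offset 3: leading byte 0xF0 = 11110000 → 4-byte char #2 = F0 9F 98 B4.
Offset 7: leading byte 0x58 = 01011000 → 1-byte char #3 = 58.
Offset 8: leading byte 0xD7 = 11010111 → 2-byte char #4 = D7 92.
Leading byte 0xD7 = 11010111 matches 110xxxxx → 2-byte sequence.
Byte 1: 0xD7 = 11010111, payload 10111 (5 bits).
Byte 2: 0x92 = 10010010 (10xxxxxx ✓), payload 010010.
Concatenate: 10111010010 = 0x5D2 (11 bits → U+05D2).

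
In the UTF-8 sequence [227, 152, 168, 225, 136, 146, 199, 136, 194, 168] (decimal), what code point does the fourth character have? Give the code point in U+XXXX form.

U+00A8

Offset 0: leading byte 0xE3 = 11100011 → 3-byte char #1 = E3 98 A8.
Offset 3: leading byte 0xE1 = 11100001 → 3-byte char #2 = E1 88 92.
Offset 6: leading byte 0xC7 = 11000111 → 2-byte char #3 = C7 88.
Offset 8: leading byte 0xC2 = 11000010 → 2-byte char #4 = C2 A8.
Leading byte 0xC2 = 11000010 matches 110xxxxx → 2-byte sequence.
Byte 1: 0xC2 = 11000010, payload 00010 (5 bits).
Byte 2: 0xA8 = 10101000 (10xxxxxx ✓), payload 101000.
Concatenate: 00010101000 = 0xA8 (11 bits → U+00A8).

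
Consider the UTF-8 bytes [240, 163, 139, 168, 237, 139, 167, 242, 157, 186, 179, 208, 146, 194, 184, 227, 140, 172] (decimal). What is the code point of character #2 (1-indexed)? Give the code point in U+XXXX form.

U+D2E7

Offset 0: leading byte 0xF0 = 11110000 → 4-byte char #1 = F0 A3 8B A8.
Offset 4: leading byte 0xED = 11101101 → 3-byte char #2 = ED 8B A7.
Leading byte 0xED = 11101101 matches 1110xxxx → 3-byte sequence.
Byte 1: 0xED = 11101101, payload 1101 (4 bits).
Byte 2: 0x8B = 10001011 (10xxxxxx ✓), payload 001011.
Byte 3: 0xA7 = 10100111 (10xxxxxx ✓), payload 100111.
Concatenate: 1101001011100111 = 0xD2E7 (16 bits → U+D2E7).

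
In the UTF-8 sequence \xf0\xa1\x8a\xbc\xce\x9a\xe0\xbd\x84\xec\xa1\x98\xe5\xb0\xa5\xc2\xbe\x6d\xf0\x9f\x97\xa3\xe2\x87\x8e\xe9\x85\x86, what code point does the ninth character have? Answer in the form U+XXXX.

Offset 0: leading byte 0xF0 = 11110000 → 4-byte char #1 = F0 A1 8A BC.
Offset 4: leading byte 0xCE = 11001110 → 2-byte char #2 = CE 9A.
Offset 6: leading byte 0xE0 = 11100000 → 3-byte char #3 = E0 BD 84.
Offset 9: leading byte 0xEC = 11101100 → 3-byte char #4 = EC A1 98.
Offset 12: leading byte 0xE5 = 11100101 → 3-byte char #5 = E5 B0 A5.
Offset 15: leading byte 0xC2 = 11000010 → 2-byte char #6 = C2 BE.
Offset 17: leading byte 0x6D = 01101101 → 1-byte char #7 = 6D.
Offset 18: leading byte 0xF0 = 11110000 → 4-byte char #8 = F0 9F 97 A3.
Offset 22: leading byte 0xE2 = 11100010 → 3-byte char #9 = E2 87 8E.
Leading byte 0xE2 = 11100010 matches 1110xxxx → 3-byte sequence.
Byte 1: 0xE2 = 11100010, payload 0010 (4 bits).
Byte 2: 0x87 = 10000111 (10xxxxxx ✓), payload 000111.
Byte 3: 0x8E = 10001110 (10xxxxxx ✓), payload 001110.
Concatenate: 0010000111001110 = 0x21CE (16 bits → U+21CE).

U+21CE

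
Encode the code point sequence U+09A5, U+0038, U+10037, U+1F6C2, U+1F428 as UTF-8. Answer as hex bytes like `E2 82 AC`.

E0 A6 A5 38 F0 90 80 B7 F0 9F 9B 82 F0 9F 90 A8

U+09A5: 3-byte form → E0 A6 A5.
U+0038: 1-byte form → 38.
U+10037: 4-byte form → F0 90 80 B7.
U+1F6C2: 4-byte form → F0 9F 9B 82.
U+1F428: 4-byte form → F0 9F 90 A8.
Concatenated (16 bytes): E0 A6 A5 38 F0 90 80 B7 F0 9F 9B 82 F0 9F 90 A8.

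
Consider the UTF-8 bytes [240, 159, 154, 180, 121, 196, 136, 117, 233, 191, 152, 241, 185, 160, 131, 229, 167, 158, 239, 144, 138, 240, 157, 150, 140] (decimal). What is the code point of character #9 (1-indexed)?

Offset 0: leading byte 0xF0 = 11110000 → 4-byte char #1 = F0 9F 9A B4.
Offset 4: leading byte 0x79 = 01111001 → 1-byte char #2 = 79.
Offset 5: leading byte 0xC4 = 11000100 → 2-byte char #3 = C4 88.
Offset 7: leading byte 0x75 = 01110101 → 1-byte char #4 = 75.
Offset 8: leading byte 0xE9 = 11101001 → 3-byte char #5 = E9 BF 98.
Offset 11: leading byte 0xF1 = 11110001 → 4-byte char #6 = F1 B9 A0 83.
Offset 15: leading byte 0xE5 = 11100101 → 3-byte char #7 = E5 A7 9E.
Offset 18: leading byte 0xEF = 11101111 → 3-byte char #8 = EF 90 8A.
Offset 21: leading byte 0xF0 = 11110000 → 4-byte char #9 = F0 9D 96 8C.
Leading byte 0xF0 = 11110000 matches 11110xxx → 4-byte sequence.
Byte 1: 0xF0 = 11110000, payload 000 (3 bits).
Byte 2: 0x9D = 10011101 (10xxxxxx ✓), payload 011101.
Byte 3: 0x96 = 10010110 (10xxxxxx ✓), payload 010110.
Byte 4: 0x8C = 10001100 (10xxxxxx ✓), payload 001100.
Concatenate: 000011101010110001100 = 0x1D58C (21 bits → U+1D58C).

U+1D58C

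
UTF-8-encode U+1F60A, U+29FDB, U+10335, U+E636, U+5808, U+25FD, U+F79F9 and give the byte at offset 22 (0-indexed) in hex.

U+1F60A → 4-byte form F0 9F 98 8A at offsets 0–3.
U+29FDB → 4-byte form F0 A9 BF 9B at offsets 4–7.
U+10335 → 4-byte form F0 90 8C B5 at offsets 8–11.
U+E636 → 3-byte form EE 98 B6 at offsets 12–14.
U+5808 → 3-byte form E5 A0 88 at offsets 15–17.
U+25FD → 3-byte form E2 97 BD at offsets 18–20.
U+F79F9 → 4-byte form F3 B7 A7 B9 at offsets 21–24.
Offset 22 falls in char 7's range; it's byte 2 of F3 B7 A7 B9 = 0xB7.

0xB7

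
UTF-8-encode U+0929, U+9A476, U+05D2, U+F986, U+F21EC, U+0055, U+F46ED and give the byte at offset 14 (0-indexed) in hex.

0x87

U+0929 → 3-byte form E0 A4 A9 at offsets 0–2.
U+9A476 → 4-byte form F2 9A 91 B6 at offsets 3–6.
U+05D2 → 2-byte form D7 92 at offsets 7–8.
U+F986 → 3-byte form EF A6 86 at offsets 9–11.
U+F21EC → 4-byte form F3 B2 87 AC at offsets 12–15.
Offset 14 falls in char 5's range; it's byte 3 of F3 B2 87 AC = 0x87.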